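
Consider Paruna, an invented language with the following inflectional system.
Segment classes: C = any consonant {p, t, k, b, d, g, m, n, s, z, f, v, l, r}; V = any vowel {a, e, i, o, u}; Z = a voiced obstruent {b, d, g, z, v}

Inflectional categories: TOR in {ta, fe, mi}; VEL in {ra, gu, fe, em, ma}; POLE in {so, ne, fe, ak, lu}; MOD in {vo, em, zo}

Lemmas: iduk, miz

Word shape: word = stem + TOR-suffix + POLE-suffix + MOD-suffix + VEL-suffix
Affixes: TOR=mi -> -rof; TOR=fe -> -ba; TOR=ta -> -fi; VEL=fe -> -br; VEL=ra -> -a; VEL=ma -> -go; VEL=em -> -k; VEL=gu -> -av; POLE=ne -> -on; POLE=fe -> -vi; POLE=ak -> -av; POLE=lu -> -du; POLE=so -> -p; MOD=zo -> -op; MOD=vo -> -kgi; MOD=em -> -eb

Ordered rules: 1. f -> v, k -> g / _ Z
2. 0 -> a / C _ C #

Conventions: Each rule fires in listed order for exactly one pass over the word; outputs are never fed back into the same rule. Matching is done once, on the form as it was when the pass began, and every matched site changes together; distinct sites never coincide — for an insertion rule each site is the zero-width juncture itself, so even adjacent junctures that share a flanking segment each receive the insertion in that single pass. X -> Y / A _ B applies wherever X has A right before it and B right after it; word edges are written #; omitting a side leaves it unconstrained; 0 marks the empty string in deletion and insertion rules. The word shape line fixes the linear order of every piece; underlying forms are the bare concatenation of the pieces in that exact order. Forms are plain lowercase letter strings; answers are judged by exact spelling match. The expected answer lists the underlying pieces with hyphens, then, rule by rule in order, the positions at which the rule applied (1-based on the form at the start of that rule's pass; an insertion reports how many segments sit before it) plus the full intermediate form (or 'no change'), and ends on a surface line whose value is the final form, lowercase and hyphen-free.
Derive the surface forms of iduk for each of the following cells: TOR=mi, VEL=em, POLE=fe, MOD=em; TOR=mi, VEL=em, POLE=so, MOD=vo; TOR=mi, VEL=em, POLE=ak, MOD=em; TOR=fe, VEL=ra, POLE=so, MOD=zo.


cell TOR=mi, VEL=em, POLE=fe, MOD=em:
underlying: iduk-rof-vi-eb-k
1. f -> v, k -> g / _ Z: fires at position(s) 7: idukrovviebk
2. 0 -> a / C _ C #: inserts after position(s) 11: idukrovviebak
surface: idukrovviebak

cell TOR=mi, VEL=em, POLE=so, MOD=vo:
underlying: iduk-rof-p-kgi-k
1. f -> v, k -> g / _ Z: fires at position(s) 9: idukrofpggik
2. 0 -> a / C _ C #: no change
surface: idukrofpggik

cell TOR=mi, VEL=em, POLE=ak, MOD=em:
underlying: iduk-rof-av-eb-k
1. f -> v, k -> g / _ Z: no change
2. 0 -> a / C _ C #: inserts after position(s) 11: idukrofavebak
surface: idukrofavebak

cell TOR=fe, VEL=ra, POLE=so, MOD=zo:
underlying: iduk-ba-p-op-a
1. f -> v, k -> g / _ Z: fires at position(s) 4: idugbapopa
2. 0 -> a / C _ C #: no change
surface: idugbapopa


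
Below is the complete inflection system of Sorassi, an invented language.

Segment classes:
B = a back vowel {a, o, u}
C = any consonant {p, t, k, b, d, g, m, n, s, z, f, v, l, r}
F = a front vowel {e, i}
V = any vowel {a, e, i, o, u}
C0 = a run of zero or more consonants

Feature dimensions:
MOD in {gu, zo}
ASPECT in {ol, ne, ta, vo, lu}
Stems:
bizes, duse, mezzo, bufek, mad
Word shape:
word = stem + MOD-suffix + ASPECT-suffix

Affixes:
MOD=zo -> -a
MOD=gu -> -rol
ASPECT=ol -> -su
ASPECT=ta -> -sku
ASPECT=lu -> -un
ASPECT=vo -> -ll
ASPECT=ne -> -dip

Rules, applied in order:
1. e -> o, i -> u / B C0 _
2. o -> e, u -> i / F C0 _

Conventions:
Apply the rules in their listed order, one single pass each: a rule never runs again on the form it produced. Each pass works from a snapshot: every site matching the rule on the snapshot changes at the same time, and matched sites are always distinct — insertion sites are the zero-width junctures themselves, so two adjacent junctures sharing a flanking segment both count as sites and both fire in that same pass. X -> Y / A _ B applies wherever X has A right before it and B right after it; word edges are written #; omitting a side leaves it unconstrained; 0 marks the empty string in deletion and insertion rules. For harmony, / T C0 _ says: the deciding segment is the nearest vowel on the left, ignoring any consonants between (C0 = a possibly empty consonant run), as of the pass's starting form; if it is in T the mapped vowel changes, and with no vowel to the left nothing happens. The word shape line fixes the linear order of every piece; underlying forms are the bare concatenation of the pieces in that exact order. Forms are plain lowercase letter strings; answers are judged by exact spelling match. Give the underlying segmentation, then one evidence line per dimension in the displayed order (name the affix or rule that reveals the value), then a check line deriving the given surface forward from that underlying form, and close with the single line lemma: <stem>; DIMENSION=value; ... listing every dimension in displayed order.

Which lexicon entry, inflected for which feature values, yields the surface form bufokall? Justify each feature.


underlying: bufek-a-ll
MOD=zo - signalled by the affix -a
ASPECT=vo - signalled by the affix -ll
check: bufekall -> bufokall -> bufokall
lemma: bufek; MOD=zo; ASPECT=vo


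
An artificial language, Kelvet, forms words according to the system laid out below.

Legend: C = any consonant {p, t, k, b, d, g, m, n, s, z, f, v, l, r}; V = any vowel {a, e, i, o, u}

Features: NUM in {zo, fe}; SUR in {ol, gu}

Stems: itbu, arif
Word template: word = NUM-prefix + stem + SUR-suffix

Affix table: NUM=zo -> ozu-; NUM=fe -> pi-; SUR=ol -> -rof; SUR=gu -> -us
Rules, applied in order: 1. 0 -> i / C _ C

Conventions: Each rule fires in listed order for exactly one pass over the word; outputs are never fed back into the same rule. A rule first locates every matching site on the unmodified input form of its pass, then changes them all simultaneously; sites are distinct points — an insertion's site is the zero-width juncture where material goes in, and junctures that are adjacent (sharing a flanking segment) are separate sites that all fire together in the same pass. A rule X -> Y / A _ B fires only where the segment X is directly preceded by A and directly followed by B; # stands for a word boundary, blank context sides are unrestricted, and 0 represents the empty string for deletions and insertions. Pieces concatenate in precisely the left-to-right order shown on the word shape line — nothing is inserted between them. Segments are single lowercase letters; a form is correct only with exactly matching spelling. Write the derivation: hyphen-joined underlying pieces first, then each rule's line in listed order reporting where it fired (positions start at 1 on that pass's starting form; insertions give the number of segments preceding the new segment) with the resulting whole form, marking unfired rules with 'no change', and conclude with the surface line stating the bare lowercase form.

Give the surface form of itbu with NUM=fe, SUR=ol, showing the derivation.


underlying: pi-itbu-rof
1. 0 -> i / C _ C: inserts after position(s) 4: piitiburof
surface: piitiburof


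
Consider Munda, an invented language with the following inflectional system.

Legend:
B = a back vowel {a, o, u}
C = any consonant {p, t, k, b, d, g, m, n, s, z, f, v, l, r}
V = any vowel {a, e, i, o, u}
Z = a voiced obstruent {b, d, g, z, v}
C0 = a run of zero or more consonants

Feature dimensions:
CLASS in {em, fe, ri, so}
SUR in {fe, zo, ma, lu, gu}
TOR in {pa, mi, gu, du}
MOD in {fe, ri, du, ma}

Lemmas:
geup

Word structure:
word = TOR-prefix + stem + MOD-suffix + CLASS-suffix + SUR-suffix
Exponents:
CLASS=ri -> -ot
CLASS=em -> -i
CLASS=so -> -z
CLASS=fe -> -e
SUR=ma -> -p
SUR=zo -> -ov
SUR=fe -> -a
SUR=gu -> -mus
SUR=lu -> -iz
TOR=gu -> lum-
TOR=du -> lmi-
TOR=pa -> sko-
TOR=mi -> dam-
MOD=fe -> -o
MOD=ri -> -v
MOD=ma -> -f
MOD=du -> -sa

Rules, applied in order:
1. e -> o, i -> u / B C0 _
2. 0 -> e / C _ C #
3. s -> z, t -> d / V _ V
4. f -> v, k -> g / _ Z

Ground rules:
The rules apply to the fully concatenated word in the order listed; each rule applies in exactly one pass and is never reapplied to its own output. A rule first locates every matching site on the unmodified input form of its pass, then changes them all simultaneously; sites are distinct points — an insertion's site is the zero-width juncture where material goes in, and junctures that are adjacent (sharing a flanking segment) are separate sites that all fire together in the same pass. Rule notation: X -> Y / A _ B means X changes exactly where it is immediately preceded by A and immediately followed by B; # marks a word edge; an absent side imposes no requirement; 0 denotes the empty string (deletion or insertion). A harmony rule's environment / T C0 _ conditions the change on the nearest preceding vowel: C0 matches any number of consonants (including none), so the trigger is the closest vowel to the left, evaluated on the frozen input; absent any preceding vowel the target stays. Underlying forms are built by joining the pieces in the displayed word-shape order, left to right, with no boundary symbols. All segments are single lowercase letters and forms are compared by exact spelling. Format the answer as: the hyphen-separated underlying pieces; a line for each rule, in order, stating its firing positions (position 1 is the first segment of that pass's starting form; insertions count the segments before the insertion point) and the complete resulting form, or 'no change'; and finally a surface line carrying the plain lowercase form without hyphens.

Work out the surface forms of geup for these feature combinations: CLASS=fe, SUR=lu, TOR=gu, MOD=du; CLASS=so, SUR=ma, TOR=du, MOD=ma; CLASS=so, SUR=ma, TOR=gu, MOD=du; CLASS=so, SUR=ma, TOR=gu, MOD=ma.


cell CLASS=fe, SUR=lu, TOR=gu, MOD=du:
underlying: lum-geup-sa-e-iz
1. e -> o, i -> u / B C0 _: fires at position(s) 5, 10: lumgoupsaoiz
2. 0 -> e / C _ C #: no change
3. s -> z, t -> d / V _ V: no change
4. f -> v, k -> g / _ Z: no change
surface: lumgoupsaoiz

cell CLASS=so, SUR=ma, TOR=du, MOD=ma:
underlying: lmi-geup-f-z-p
1. e -> o, i -> u / B C0 _: no change
2. 0 -> e / C _ C #: inserts after position(s) 9: lmigeupfzep
3. s -> z, t -> d / V _ V: no change
4. f -> v, k -> g / _ Z: fires at position(s) 8: lmigeupvzep
surface: lmigeupvzep

cell CLASS=so, SUR=ma, TOR=gu, MOD=du:
underlying: lum-geup-sa-z-p
1. e -> o, i -> u / B C0 _: fires at position(s) 5: lumgoupsazp
2. 0 -> e / C _ C #: inserts after position(s) 10: lumgoupsazep
3. s -> z, t -> d / V _ V: no change
4. f -> v, k -> g / _ Z: no change
surface: lumgoupsazep

cell CLASS=so, SUR=ma, TOR=gu, MOD=ma:
underlying: lum-geup-f-z-p
1. e -> o, i -> u / B C0 _: fires at position(s) 5: lumgoupfzp
2. 0 -> e / C _ C #: inserts after position(s) 9: lumgoupfzep
3. s -> z, t -> d / V _ V: no change
4. f -> v, k -> g / _ Z: fires at position(s) 8: lumgoupvzep
surface: lumgoupvzep


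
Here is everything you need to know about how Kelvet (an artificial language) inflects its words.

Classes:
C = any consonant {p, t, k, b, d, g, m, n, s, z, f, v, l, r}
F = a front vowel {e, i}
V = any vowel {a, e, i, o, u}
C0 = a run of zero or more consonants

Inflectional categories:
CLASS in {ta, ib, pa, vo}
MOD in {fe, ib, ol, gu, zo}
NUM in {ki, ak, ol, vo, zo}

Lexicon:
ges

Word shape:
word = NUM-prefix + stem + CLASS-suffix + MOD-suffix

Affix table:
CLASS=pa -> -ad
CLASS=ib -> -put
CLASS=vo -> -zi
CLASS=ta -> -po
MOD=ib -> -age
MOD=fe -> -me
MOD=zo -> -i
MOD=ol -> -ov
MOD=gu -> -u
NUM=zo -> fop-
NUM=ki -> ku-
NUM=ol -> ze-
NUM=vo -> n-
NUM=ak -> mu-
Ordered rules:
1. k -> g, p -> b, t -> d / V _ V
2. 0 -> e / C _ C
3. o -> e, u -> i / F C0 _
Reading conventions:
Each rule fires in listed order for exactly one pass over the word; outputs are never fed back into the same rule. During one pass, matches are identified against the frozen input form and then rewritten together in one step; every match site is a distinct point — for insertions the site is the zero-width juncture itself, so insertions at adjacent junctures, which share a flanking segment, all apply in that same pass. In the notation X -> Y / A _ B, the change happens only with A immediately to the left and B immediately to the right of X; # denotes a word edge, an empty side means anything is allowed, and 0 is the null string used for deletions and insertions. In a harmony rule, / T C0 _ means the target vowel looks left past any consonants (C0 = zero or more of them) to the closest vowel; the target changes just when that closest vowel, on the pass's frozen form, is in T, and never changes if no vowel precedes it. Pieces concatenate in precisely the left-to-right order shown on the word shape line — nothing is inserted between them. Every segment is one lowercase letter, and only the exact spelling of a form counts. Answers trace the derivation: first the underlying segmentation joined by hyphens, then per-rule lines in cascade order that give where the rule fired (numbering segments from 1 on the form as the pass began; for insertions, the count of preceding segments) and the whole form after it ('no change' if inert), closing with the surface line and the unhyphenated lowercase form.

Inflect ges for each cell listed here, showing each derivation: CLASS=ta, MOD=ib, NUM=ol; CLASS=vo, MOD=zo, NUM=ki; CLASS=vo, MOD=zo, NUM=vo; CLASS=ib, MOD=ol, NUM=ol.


cell CLASS=ta, MOD=ib, NUM=ol:
underlying: ze-ges-po-age
1. k -> g, p -> b, t -> d / V _ V: no change
2. 0 -> e / C _ C: inserts after position(s) 5: zegesepoage
3. o -> e, u -> i / F C0 _: fires at position(s) 8: zegesepeage
surface: zegesepeage

cell CLASS=vo, MOD=zo, NUM=ki:
underlying: ku-ges-zi-i
1. k -> g, p -> b, t -> d / V _ V: no change
2. 0 -> e / C _ C: inserts after position(s) 5: kugesezii
3. o -> e, u -> i / F C0 _: no change
surface: kugesezii

cell CLASS=vo, MOD=zo, NUM=vo:
underlying: n-ges-zi-i
1. k -> g, p -> b, t -> d / V _ V: no change
2. 0 -> e / C _ C: inserts after position(s) 1, 4: negesezii
3. o -> e, u -> i / F C0 _: no change
surface: negesezii

cell CLASS=ib, MOD=ol, NUM=ol:
underlying: ze-ges-put-ov
1. k -> g, p -> b, t -> d / V _ V: fires at position(s) 8: zegespudov
2. 0 -> e / C _ C: inserts after position(s) 5: zegesepudov
3. o -> e, u -> i / F C0 _: fires at position(s) 8: zegesepidov
surface: zegesepidov


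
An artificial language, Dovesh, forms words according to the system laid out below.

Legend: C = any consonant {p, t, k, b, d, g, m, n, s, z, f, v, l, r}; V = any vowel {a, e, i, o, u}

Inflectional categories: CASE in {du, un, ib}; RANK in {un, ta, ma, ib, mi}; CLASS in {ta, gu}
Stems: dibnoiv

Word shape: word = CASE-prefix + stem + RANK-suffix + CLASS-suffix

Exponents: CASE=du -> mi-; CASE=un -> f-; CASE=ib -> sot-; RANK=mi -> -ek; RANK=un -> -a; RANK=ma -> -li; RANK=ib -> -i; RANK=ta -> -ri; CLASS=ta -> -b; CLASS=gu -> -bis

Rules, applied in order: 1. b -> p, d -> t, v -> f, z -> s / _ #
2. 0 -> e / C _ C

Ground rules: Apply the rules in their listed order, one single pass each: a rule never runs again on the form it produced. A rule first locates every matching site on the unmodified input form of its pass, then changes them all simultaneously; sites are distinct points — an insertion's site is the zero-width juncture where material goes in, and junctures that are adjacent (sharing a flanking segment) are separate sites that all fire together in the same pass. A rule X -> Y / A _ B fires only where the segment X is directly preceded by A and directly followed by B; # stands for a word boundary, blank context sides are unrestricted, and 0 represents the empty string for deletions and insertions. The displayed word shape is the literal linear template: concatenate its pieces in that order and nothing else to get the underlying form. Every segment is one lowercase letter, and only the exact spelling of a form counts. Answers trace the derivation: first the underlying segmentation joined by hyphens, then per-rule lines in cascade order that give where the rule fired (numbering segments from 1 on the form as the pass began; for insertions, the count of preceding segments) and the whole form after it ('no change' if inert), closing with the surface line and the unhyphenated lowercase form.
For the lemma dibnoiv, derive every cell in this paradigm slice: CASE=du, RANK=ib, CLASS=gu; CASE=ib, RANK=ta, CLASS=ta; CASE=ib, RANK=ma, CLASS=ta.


cell CASE=du, RANK=ib, CLASS=gu:
underlying: mi-dibnoiv-i-bis
1. b -> p, d -> t, v -> f, z -> s / _ #: no change
2. 0 -> e / C _ C: inserts after position(s) 5: midibenoivibis
surface: midibenoivibis

cell CASE=ib, RANK=ta, CLASS=ta:
underlying: sot-dibnoiv-ri-b
1. b -> p, d -> t, v -> f, z -> s / _ #: fires at position(s) 13: sotdibnoivrip
2. 0 -> e / C _ C: inserts after position(s) 3, 6, 10: sotedibenoiverip
surface: sotedibenoiverip

cell CASE=ib, RANK=ma, CLASS=ta:
underlying: sot-dibnoiv-li-b
1. b -> p, d -> t, v -> f, z -> s / _ #: fires at position(s) 13: sotdibnoivlip
2. 0 -> e / C _ C: inserts after position(s) 3, 6, 10: sotedibenoivelip
surface: sotedibenoivelip


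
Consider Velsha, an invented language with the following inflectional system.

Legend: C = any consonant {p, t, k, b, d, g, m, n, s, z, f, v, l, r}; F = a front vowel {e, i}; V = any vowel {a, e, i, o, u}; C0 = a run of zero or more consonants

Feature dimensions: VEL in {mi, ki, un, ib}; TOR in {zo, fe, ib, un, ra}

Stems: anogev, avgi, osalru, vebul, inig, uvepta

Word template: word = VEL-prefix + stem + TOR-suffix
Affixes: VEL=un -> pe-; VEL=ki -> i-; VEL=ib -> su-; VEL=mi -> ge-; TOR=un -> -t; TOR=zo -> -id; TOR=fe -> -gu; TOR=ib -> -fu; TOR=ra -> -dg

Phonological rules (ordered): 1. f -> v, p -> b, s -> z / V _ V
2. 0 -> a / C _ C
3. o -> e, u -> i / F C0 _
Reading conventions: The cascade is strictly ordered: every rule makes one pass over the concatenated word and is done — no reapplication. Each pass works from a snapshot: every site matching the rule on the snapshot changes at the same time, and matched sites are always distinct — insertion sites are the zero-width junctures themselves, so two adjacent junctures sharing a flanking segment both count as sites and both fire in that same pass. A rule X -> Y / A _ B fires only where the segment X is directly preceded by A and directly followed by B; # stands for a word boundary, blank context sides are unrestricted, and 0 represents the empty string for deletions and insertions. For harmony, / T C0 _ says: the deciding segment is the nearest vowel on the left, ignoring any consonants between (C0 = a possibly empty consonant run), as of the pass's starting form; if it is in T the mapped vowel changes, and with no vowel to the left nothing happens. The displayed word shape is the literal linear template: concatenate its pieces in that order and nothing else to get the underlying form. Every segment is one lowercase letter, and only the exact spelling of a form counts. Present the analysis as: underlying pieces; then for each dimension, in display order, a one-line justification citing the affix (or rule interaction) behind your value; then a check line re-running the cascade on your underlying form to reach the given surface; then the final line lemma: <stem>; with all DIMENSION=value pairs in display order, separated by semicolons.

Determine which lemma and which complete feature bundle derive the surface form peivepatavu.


underlying: pe-uvepta-fu
VEL=un - signalled by the affix pe-
TOR=ib - signalled by the affix -fu
check: peuveptafu -> peuveptavu -> peuvepatavu -> peivepatavu
lemma: uvepta; VEL=un; TOR=ib


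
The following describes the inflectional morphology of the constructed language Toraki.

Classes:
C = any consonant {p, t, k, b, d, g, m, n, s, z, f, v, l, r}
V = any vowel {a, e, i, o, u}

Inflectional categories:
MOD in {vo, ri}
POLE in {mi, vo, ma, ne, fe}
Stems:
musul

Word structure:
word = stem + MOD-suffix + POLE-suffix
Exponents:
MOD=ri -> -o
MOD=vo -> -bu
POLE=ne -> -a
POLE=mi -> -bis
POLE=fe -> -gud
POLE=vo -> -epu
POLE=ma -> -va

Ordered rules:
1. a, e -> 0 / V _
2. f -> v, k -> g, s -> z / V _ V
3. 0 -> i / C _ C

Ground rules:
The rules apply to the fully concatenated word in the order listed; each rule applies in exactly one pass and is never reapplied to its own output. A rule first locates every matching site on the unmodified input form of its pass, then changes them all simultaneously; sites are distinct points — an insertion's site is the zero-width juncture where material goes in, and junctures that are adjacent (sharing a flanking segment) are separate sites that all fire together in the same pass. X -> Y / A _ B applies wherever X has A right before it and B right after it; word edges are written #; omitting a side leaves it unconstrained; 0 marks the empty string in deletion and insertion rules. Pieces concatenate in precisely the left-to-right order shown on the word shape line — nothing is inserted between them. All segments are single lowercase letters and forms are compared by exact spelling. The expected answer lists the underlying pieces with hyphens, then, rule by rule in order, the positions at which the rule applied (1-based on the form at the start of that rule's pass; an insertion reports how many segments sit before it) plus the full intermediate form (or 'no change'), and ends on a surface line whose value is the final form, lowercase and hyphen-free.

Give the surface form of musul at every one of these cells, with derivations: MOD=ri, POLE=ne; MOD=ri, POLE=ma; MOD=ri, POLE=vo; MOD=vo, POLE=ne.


cell MOD=ri, POLE=ne:
underlying: musul-o-a
1. a, e -> 0 / V _: fires at position(s) 7: musulo
2. f -> v, k -> g, s -> z / V _ V: fires at position(s) 3: muzulo
3. 0 -> i / C _ C: no change
surface: muzulo

cell MOD=ri, POLE=ma:
underlying: musul-o-va
1. a, e -> 0 / V _: no change
2. f -> v, k -> g, s -> z / V _ V: fires at position(s) 3: muzulova
3. 0 -> i / C _ C: no change
surface: muzulova

cell MOD=ri, POLE=vo:
underlying: musul-o-epu
1. a, e -> 0 / V _: fires at position(s) 7: musulopu
2. f -> v, k -> g, s -> z / V _ V: fires at position(s) 3: muzulopu
3. 0 -> i / C _ C: no change
surface: muzulopu

cell MOD=vo, POLE=ne:
underlying: musul-bu-a
1. a, e -> 0 / V _: fires at position(s) 8: musulbu
2. f -> v, k -> g, s -> z / V _ V: fires at position(s) 3: muzulbu
3. 0 -> i / C _ C: inserts after position(s) 5: muzulibu
surface: muzulibu


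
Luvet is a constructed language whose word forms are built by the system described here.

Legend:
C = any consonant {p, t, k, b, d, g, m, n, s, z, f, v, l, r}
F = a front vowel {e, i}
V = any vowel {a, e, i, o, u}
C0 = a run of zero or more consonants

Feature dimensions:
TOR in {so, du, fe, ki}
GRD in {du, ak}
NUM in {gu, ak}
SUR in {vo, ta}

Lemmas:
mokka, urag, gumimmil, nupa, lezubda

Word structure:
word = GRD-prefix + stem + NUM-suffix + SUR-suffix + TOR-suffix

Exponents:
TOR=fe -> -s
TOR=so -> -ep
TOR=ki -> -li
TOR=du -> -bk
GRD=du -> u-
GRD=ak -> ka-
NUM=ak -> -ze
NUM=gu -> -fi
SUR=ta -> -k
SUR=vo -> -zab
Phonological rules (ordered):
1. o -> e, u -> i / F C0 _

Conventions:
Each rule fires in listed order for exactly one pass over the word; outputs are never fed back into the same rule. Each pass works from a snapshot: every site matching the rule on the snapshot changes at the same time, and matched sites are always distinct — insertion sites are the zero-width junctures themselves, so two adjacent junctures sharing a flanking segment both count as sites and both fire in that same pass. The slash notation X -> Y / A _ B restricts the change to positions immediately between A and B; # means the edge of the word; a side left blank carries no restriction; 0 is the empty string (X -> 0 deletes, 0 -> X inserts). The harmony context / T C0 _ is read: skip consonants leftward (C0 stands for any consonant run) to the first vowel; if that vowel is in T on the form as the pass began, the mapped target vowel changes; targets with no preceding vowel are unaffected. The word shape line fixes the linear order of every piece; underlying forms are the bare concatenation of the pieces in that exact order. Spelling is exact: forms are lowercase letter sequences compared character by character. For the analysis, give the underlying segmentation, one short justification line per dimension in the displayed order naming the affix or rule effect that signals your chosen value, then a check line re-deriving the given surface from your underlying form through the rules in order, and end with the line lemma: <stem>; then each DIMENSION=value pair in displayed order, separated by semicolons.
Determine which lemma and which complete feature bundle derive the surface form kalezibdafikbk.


underlying: ka-lezubda-fi-k-bk
TOR=du - signalled by the affix -bk
GRD=ak - signalled by the affix ka-
NUM=gu - signalled by the affix -fi
SUR=ta - signalled by the affix -k
check: kalezubdafikbk -> kalezibdafikbk
lemma: lezubda; TOR=du; GRD=ak; NUM=gu; SUR=ta


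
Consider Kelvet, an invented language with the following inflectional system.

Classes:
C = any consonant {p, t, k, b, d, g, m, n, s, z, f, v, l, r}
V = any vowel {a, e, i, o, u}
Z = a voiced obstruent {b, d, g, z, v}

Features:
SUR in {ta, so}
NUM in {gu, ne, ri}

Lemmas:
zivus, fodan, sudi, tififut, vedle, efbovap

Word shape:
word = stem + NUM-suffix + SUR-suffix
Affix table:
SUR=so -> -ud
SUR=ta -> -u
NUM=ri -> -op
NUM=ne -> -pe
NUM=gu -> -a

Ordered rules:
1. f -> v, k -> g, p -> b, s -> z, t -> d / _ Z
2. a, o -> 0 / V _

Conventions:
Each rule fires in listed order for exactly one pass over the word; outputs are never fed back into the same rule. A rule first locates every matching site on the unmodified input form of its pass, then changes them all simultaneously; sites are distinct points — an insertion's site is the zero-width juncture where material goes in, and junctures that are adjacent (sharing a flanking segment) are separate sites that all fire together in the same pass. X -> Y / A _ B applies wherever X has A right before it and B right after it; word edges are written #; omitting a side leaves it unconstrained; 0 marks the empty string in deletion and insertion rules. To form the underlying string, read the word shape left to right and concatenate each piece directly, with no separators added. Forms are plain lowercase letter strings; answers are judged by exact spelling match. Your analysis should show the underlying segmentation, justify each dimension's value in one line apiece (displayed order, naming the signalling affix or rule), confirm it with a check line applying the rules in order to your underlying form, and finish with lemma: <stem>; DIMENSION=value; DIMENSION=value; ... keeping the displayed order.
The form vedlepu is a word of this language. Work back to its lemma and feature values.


underlying: vedle-op-u
SUR=ta - signalled by the affix -u
NUM=ri - signalled by the affix -op
check: vedleopu -> vedleopu -> vedlepu
lemma: vedle; SUR=ta; NUM=ri


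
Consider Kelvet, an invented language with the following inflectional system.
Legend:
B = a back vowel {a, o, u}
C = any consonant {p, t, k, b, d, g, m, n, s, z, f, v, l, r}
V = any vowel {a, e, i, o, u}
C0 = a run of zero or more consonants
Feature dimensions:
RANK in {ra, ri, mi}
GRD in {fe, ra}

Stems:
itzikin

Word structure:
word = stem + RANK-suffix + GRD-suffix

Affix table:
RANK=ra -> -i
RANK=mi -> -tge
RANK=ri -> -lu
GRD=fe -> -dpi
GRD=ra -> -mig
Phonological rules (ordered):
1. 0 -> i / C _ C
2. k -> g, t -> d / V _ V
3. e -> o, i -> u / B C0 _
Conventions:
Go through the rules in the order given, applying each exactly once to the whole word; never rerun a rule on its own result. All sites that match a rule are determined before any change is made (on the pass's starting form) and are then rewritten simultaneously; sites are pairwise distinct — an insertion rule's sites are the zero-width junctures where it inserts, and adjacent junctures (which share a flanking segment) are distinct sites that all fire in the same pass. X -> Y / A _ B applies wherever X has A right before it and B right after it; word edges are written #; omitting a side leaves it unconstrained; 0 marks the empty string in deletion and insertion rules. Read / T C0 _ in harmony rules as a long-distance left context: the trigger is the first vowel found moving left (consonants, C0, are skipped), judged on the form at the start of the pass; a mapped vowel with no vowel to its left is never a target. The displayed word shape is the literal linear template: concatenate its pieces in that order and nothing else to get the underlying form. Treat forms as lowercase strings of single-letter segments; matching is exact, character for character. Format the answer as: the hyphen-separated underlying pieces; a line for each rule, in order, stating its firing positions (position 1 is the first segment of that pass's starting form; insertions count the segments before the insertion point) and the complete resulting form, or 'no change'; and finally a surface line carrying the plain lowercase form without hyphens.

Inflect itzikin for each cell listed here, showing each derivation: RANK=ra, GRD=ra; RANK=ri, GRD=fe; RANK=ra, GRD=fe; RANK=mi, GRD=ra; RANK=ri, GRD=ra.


cell RANK=ra, GRD=ra:
underlying: itzikin-i-mig
1. 0 -> i / C _ C: inserts after position(s) 2: itizikinimig
2. k -> g, t -> d / V _ V: fires at position(s) 2, 6: idiziginimig
3. e -> o, i -> u / B C0 _: no change
surface: idiziginimig

cell RANK=ri, GRD=fe:
underlying: itzikin-lu-dpi
1. 0 -> i / C _ C: inserts after position(s) 2, 7, 10: itizikiniludipi
2. k -> g, t -> d / V _ V: fires at position(s) 2, 6: idiziginiludipi
3. e -> o, i -> u / B C0 _: fires at position(s) 13: idiziginiludupi
surface: idiziginiludupi

cell RANK=ra, GRD=fe:
underlying: itzikin-i-dpi
1. 0 -> i / C _ C: inserts after position(s) 2, 9: itizikinidipi
2. k -> g, t -> d / V _ V: fires at position(s) 2, 6: idiziginidipi
3. e -> o, i -> u / B C0 _: no change
surface: idiziginidipi

cell RANK=mi, GRD=ra:
underlying: itzikin-tge-mig
1. 0 -> i / C _ C: inserts after position(s) 2, 7, 8: itizikinitigemig
2. k -> g, t -> d / V _ V: fires at position(s) 2, 6, 10: idiziginidigemig
3. e -> o, i -> u / B C0 _: no change
surface: idiziginidigemig

cell RANK=ri, GRD=ra:
underlying: itzikin-lu-mig
1. 0 -> i / C _ C: inserts after position(s) 2, 7: itizikinilumig
2. k -> g, t -> d / V _ V: fires at position(s) 2, 6: idiziginilumig
3. e -> o, i -> u / B C0 _: fires at position(s) 13: idiziginilumug
surface: idiziginilumug


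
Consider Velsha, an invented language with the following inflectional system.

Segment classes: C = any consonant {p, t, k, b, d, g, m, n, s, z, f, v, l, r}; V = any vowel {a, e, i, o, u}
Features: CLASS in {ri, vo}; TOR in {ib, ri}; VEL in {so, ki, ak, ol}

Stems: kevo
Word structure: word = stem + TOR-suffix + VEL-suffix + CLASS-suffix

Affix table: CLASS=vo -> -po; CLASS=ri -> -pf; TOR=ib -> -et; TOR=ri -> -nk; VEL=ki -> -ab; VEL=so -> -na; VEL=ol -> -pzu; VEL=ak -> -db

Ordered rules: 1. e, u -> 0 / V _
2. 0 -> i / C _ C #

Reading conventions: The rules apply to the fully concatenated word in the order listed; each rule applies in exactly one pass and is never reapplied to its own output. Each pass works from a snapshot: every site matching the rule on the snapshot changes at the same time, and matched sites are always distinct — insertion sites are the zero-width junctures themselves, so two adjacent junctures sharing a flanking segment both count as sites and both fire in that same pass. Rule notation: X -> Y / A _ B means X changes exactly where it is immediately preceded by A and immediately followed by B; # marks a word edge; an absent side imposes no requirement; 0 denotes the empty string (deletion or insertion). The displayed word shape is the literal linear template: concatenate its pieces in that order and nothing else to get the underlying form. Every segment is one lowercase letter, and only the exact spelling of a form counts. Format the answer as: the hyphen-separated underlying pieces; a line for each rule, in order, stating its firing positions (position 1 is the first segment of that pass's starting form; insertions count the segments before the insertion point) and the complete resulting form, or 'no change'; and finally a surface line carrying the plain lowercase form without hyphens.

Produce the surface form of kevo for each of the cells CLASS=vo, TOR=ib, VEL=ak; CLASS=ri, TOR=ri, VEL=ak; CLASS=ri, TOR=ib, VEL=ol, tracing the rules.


cell CLASS=vo, TOR=ib, VEL=ak:
underlying: kevo-et-db-po
1. e, u -> 0 / V _: fires at position(s) 5: kevotdbpo
2. 0 -> i / C _ C #: no change
surface: kevotdbpo

cell CLASS=ri, TOR=ri, VEL=ak:
underlying: kevo-nk-db-pf
1. e, u -> 0 / V _: no change
2. 0 -> i / C _ C #: inserts after position(s) 9: kevonkdbpif
surface: kevonkdbpif

cell CLASS=ri, TOR=ib, VEL=ol:
underlying: kevo-et-pzu-pf
1. e, u -> 0 / V _: fires at position(s) 5: kevotpzupf
2. 0 -> i / C _ C #: inserts after position(s) 9: kevotpzupif
surface: kevotpzupif


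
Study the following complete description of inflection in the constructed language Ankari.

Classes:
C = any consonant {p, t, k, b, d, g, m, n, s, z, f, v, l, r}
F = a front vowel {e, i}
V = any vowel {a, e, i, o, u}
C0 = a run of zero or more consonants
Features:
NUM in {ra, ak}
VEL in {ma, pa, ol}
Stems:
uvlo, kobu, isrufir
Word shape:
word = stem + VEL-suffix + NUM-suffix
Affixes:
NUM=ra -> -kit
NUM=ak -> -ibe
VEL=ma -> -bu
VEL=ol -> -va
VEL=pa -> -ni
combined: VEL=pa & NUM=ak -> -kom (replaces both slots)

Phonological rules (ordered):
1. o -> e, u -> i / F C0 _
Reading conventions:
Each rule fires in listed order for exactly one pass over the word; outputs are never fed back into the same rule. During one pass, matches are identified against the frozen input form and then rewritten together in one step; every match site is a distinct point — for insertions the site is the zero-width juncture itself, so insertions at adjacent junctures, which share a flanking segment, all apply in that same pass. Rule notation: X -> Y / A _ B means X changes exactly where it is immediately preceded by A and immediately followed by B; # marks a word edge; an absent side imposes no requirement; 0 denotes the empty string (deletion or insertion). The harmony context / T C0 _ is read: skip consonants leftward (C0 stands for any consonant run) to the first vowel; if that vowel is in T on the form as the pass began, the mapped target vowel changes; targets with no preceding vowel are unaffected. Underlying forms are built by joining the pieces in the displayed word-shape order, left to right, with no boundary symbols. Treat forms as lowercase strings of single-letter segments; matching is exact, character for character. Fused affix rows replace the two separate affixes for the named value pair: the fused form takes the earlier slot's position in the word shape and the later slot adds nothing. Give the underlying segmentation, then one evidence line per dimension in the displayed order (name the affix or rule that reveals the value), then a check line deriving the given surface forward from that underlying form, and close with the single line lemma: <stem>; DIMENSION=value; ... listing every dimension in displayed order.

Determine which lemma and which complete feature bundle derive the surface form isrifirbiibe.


underlying: isrufir-bu-ibe
NUM=ak - signalled by the affix -ibe
VEL=ma - signalled by the affix -bu
check: isrufirbuibe -> isrifirbiibe
lemma: isrufir; NUM=ak; VEL=ma


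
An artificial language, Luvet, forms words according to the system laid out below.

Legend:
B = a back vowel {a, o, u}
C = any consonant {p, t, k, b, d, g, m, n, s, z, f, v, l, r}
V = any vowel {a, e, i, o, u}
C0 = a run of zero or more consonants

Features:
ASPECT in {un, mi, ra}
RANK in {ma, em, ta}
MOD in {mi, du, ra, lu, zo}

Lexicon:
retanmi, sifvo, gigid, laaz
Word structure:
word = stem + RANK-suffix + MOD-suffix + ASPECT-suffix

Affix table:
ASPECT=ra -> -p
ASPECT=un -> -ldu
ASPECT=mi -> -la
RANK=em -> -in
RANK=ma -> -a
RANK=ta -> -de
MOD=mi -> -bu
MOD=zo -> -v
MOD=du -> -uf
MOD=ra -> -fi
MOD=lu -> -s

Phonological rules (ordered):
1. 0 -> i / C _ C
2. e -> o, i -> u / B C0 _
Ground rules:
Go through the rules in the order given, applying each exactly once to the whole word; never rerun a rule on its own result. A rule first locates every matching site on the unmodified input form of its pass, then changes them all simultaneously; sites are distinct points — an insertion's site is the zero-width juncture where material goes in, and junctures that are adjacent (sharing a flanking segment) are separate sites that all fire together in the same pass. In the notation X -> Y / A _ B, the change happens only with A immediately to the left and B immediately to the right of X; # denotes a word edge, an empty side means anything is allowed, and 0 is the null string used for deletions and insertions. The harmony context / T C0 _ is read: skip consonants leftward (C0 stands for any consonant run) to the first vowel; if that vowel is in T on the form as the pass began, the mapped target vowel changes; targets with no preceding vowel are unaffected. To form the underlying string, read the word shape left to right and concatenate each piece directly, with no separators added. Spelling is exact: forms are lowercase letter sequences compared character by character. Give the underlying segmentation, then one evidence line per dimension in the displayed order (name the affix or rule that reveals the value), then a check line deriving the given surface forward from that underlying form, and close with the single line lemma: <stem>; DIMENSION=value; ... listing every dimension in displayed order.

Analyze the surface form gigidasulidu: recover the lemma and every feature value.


underlying: gigid-a-s-ldu
ASPECT=un - signalled by the affix -ldu
RANK=ma - signalled by the affix -a
MOD=lu - signalled by the affix -s
check: gigidasldu -> gigidasilidu -> gigidasulidu
lemma: gigid; ASPECT=un; RANK=ma; MOD=lu


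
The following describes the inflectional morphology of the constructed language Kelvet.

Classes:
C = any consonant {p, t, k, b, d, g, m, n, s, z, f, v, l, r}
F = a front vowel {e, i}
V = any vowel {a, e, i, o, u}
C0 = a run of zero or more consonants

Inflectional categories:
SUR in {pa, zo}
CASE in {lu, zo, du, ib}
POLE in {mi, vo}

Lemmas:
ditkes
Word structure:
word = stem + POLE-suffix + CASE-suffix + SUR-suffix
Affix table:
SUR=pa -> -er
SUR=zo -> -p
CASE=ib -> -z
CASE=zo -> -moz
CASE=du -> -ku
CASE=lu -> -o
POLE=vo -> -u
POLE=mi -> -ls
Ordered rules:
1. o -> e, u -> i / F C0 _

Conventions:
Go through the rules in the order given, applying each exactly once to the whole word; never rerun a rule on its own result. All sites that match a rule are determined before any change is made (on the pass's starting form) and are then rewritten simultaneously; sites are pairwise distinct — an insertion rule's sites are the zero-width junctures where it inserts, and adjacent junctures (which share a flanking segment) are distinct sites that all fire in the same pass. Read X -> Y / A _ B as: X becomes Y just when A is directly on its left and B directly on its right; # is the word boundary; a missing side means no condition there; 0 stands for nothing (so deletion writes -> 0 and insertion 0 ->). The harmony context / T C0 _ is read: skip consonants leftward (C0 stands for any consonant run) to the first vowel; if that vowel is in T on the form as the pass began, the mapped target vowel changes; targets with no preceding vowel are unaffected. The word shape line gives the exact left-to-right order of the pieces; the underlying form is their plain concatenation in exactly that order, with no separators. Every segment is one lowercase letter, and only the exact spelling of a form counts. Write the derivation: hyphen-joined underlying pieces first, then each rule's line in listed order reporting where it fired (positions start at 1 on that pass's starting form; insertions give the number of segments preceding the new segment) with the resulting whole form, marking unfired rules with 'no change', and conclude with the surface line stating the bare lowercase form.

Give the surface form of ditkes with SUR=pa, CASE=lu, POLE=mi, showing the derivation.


underlying: ditkes-ls-o-er
1. o -> e, u -> i / F C0 _: fires at position(s) 9: ditkeslseer
surface: ditkeslseer
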